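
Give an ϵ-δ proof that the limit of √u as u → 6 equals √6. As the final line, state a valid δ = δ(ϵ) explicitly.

Let ϵ > 0. We want δ > 0 such that 0 < |u − 6| < δ implies |√u − √6| < ϵ.
Multiplying by the conjugate, |√u − √6| = |u − 6|/(√u + √6).
Restrict δ ≤ 6 so that |u − 6| < 6 forces u > 0, and then √u + √6 > √6.
Hence |√u − √6| < |u − 6|/√6, which is < ϵ once |u − 6| < √6·ϵ.
Take δ = min(6, √6·ϵ). If 0 < |u − 6| < δ then u > 0 and |√u − √6| < |u − 6|/√6 < ϵ.

δ = min(6, √6·ϵ)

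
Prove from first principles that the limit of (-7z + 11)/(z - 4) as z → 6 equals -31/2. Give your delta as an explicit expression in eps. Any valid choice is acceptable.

Let eps > 0. We want delta > 0 with 0 < |z − 6| < delta ⇒ |(-7z + 11)/(z - 4) + 31/2| < eps.
Combining over a common denominator, (-7z + 11)/(z - 4) + 31/2 = [(-7z + 11)·2 − (-31)·(z - 4)] / [2·(z - 4)] = 17(z − 6) / (2(z - 4)).
So |(-7z + 11)/(z - 4) + 31/2| = 17|z − 6| / (2·|z − 4|).
Restrict delta ≤ 1. Then |z − 6| < 1 gives |z − 4| = |(z − 6) + 2| ≥ 2 − 1 = 1.
Hence |(-7z + 11)/(z - 4) + 31/2| < 17|z − 6|/(2·1) = (17/2)|z − 6|, which is < eps once |z − 6| < (2/17)eps.
Take delta = min(1, (2/17)eps). Then 0 < |z − 6| < delta forces both bounds, so |(-7z + 11)/(z - 4) + 31/2| < eps.

delta = min(1, (2/17)eps)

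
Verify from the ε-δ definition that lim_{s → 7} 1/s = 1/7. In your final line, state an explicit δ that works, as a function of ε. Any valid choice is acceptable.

δ = min(7/2, (49/2)ε)

Suppose ε > 0. We seek δ > 0 such that 0 < |s − 7| < δ implies |1/s − (1/7)| < ε.
|1/s − (1/7)| = |7 − s|/(7·|s|) = |s − 7|/(7|s|).
Restrict δ ≤ 7/2. Then |s − 7| < 7/2 gives |s| > 7/2, so 7|s| > 49/2.
Then |1/s − (1/7)| < |s − 7|/(49/2), which is < ε when |s − 7| < (49/2)ε.
Take δ = min(7/2, (49/2)ε). Then 0 < |s − 7| < δ gives both |s − 7| < 7/2 and |s − 7| < (49/2)ε, so |1/s − (1/7)| < ε.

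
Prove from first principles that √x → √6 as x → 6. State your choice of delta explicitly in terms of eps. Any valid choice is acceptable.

delta = min(6, √6·eps)

Suppose eps > 0. We want delta > 0 such that 0 < |x − 6| < delta implies |√x − √6| < eps.
Rationalise: √x − √6 = (x − 6)/(√x + √6), so |√x − √6| = |x − 6|/(√x + √6).
Restrict delta ≤ 6 so that |x − 6| < 6 forces x > 0, and then √x + √6 > √6.
Hence |√x − √6| < |x − 6|/√6, which is < eps once |x − 6| < √6·eps.
Take delta = min(6, √6·eps). If 0 < |x − 6| < delta then x > 0 and |√x − √6| < |x − 6|/√6 < eps.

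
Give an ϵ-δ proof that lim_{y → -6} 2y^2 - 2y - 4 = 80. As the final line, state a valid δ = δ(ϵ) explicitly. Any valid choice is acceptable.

δ = min(1, ϵ/28)

Fix ϵ > 0. We want δ > 0 such that 0 < |y + 6| < δ implies |(2y^2 - 2y - 4) − 80| < ϵ.
(2y^2 - 2y - 4) − 80 = 2y^2 - 2y - 84 = (y + 6)(2y - 14).
So |(2y^2 - 2y - 4) − 80| = |y + 6|·|2y - 14|.
Require δ ≤ 1. Then |y + 6| < 1 gives |y| < 7, and by the triangle inequality |2y - 14| ≤ 2·7 + 14 = 28.
Hence |(2y^2 - 2y - 4) − 80| ≤ 28|y + 6| < ϵ provided |y + 6| < ϵ/28.
Take δ = min(1, ϵ/28). Then 0 < |y + 6| < δ gives both |y + 6| < 1 and |y + 6| < ϵ/28, so |(2y^2 - 2y - 4) − 80| < ϵ.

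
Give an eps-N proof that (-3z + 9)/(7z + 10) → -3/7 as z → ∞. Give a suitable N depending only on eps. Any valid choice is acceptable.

N = (93/49)/eps

Suppose eps > 0. We seek N > 0 such that z > N implies |(-3z + 9)/(7z + 10) + 3/7| < eps.
(-3z + 9)/(7z + 10) + 3/7 = (7(-3z + 9) − (-3)(7z + 10)) / (7(7z + 10)) = 93/(7(7z + 10)).
For z > 0 we have 7z + 10 > 7z, so |(-3z + 9)/(7z + 10) + 3/7| = 93/(7(7z + 10)) < 93/(7·7z) = (93/49)/z.
Thus |(-3z + 9)/(7z + 10) + 3/7| < eps whenever z > (93/49)/eps.
Take N = (93/49)/eps. If z > N then |(-3z + 9)/(7z + 10) + 3/7| < (93/49)/z < eps.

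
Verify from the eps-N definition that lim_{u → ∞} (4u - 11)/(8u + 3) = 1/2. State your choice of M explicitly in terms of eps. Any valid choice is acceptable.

M = (25/16)/eps

Let eps > 0. We seek M > 0 such that u > M implies |(4u - 11)/(8u + 3) − (1/2)| < eps.
(4u - 11)/(8u + 3) − (1/2) = (8(4u - 11) − 4(8u + 3)) / (8(8u + 3)) = -100/(8(8u + 3)).
For u > 0 we have 8u + 3 > 8u, so |(4u - 11)/(8u + 3) − (1/2)| = 100/(8(8u + 3)) < 100/(8·8u) = (25/16)/u.
Thus |(4u - 11)/(8u + 3) − (1/2)| < eps whenever u > (25/16)/eps.
Take M = (25/16)/eps. If u > M then |(4u - 11)/(8u + 3) − (1/2)| < (25/16)/u < eps.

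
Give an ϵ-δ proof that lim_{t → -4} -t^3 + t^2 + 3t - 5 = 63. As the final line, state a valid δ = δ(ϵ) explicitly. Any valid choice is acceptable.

Let ϵ > 0 be given. We want δ > 0 such that 0 < |t + 4| < δ implies |(-t^3 + t^2 + 3t - 5) − 63| < ϵ.
(-t^3 + t^2 + 3t - 5) − 63 = -t^3 + t^2 + 3t - 68 = (t + 4)(-t^2 + 5t - 17).
So |(-t^3 + t^2 + 3t - 5) − 63| = |t + 4|·|-t^2 + 5t - 17|.
Require δ ≤ 1. Then |t + 4| < 1 gives |t| < 5, and by the triangle inequality |-t^2 + 5t - 17| ≤ 5^2 + 5·5 + 17 = 67.
Hence |(-t^3 + t^2 + 3t - 5) − 63| ≤ 67|t + 4| < ϵ provided |t + 4| < ϵ/67.
Take δ = min(1, ϵ/67). Then 0 < |t + 4| < δ gives both |t + 4| < 1 and |t + 4| < ϵ/67, so |(-t^3 + t^2 + 3t - 5) − 63| < ϵ.

δ = min(1, ϵ/67)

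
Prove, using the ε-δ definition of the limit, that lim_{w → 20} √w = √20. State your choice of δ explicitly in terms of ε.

δ = min(20, √20·ε)

Let ε > 0. We want δ > 0 such that 0 < |w − 20| < δ implies |√w − √20| < ε.
Rationalise: √w − √20 = (w − 20)/(√w + √20), so |√w − √20| = |w − 20|/(√w + √20).
Restrict δ ≤ 20 so that |w − 20| < 20 forces w > 0, and then √w + √20 > √20.
Hence |√w − √20| < |w − 20|/√20, which is < ε once |w − 20| < √20·ε.
Take δ = min(20, √20·ε). If 0 < |w − 20| < δ then w > 0 and |√w − √20| < |w − 20|/√20 < ε.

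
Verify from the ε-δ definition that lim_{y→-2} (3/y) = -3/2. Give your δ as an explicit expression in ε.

Let ε > 0 be given. We seek δ > 0 such that 0 < |y + 2| < δ implies |3/y + 3/2| < ε.
|3/y + 3/2| = 3·|-2 − y|/(2·|y|) = 3|y + 2|/(2|y|).
Require δ ≤ 1 so that |y| > 2 − 1 = 1, hence 2|y| > 2.
Then |3/y + 3/2| < 3|y + 2|/2, which is < ε when |y + 2| < (2/3)ε.
Take δ = min(1, (2/3)ε). Then 0 < |y + 2| < δ gives both |y + 2| < 1 and |y + 2| < (2/3)ε, so |3/y + 3/2| < ε.

δ = min(1, (2/3)ε)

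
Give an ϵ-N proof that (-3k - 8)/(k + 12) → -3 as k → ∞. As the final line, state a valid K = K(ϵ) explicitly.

K = 28/ϵ

Let ϵ > 0. For k ≥ 1, |(-3k - 8)/(k + 12) + 3| = |28|/((k + 12)) = 28/((k + 12)).
Since k + 12 ≥ k for k ≥ 1, this is ≤ 28/(k) = 28/k.
So |(-3k - 8)/(k + 12) + 3| < ϵ whenever k > 28/ϵ.
Take K = 28/ϵ. If k > K then |(-3k - 8)/(k + 12) + 3| ≤ 28/k < ϵ.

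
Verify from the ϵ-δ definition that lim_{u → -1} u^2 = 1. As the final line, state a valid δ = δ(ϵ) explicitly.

Fix ϵ > 0. We seek δ > 0 with 0 < |u + 1| < δ ⇒ |u^2 − 1| < ϵ.
Factor: u^2 − 1 = (u + 1)(u - 1), so |u^2 − 1| = |u + 1|·|u - 1|.
Restrict δ ≤ 1. Then |u + 1| < 1 gives |u| < 2, so by the triangle inequality |u - 1| ≤ 2 + 1 = 3.
Hence |u^2 − 1| ≤ 3|u + 1|, which is < ϵ once |u + 1| < ϵ/3.
Take δ = min(1, ϵ/3). If 0 < |u + 1| < δ then both bounds hold and |u^2 − 1| ≤ 3|u + 1| < 3·(ϵ/3) = ϵ.

δ = min(1, ϵ/3)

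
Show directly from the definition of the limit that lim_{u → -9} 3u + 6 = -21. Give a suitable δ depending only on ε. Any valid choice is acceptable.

Suppose ε > 0. We need δ > 0 so that 0 < |u + 9| < δ implies |(3u + 6) + 21| < ε.
Since (3u + 6) + 21 = 3(u + 9), we have |(3u + 6) + 21| = 3|u + 9|.
So 3|u + 9| < ε exactly when |u + 9| < ε/3.
Choosing δ = ε/3 gives |(3u + 6) + 21| = 3|u + 9| < ε whenever |u + 9| < δ.

δ = ε/3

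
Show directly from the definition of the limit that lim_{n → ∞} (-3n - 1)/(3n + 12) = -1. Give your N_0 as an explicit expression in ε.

Let ε > 0. For n ≥ 1, |(-3n - 1)/(3n + 12) + 1| = |33|/(3(3n + 12)) = 33/(3(3n + 12)).
Since 3n + 12 ≥ 3n for n ≥ 1, this is ≤ 33/(3·3n) = (11/3)/n.
So |(-3n - 1)/(3n + 12) + 1| < ε whenever n > (11/3)/ε.
Take N_0 = (11/3)/ε. If n > N_0 then |(-3n - 1)/(3n + 12) + 1| ≤ (11/3)/n < ε.

N_0 = (11/3)/ε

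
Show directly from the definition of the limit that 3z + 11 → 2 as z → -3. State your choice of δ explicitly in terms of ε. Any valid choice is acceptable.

δ = ε/3

Fix ε > 0. We need δ > 0 so that 0 < |z + 3| < δ implies |(3z + 11) − 2| < ε.
Since (3z + 11) − 2 = 3(z + 3), we have |(3z + 11) − 2| = 3|z + 3|.
So 3|z + 3| < ε exactly when |z + 3| < ε/3.
Choosing δ = ε/3 gives |(3z + 11) − 2| = 3|z + 3| < ε whenever |z + 3| < δ.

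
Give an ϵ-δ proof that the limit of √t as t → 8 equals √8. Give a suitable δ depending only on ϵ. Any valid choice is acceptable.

δ = min(8, √8·ϵ)

Let ϵ > 0. We want δ > 0 such that 0 < |t − 8| < δ implies |√t − √8| < ϵ.
Rationalise: √t − √8 = (t − 8)/(√t + √8), so |√t − √8| = |t − 8|/(√t + √8).
Restrict δ ≤ 8 so that |t − 8| < 8 forces t > 0, and then √t + √8 > √8.
Hence |√t − √8| < |t − 8|/√8, which is < ϵ once |t − 8| < √8·ϵ.
Take δ = min(8, √8·ϵ). If 0 < |t − 8| < δ then t > 0 and |√t − √8| < |t − 8|/√8 < ϵ.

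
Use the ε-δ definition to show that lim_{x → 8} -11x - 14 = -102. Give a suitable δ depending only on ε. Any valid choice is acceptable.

Suppose ε > 0. We need δ > 0 so that 0 < |x − 8| < δ implies |(-11x - 14) + 102| < ε.
Since (-11x - 14) + 102 = -11(x − 8), we have |(-11x - 14) + 102| = 11|x − 8|.
So 11|x − 8| < ε exactly when |x − 8| < ε/11.
Choosing δ = ε/11 gives |(-11x - 14) + 102| = 11|x − 8| < ε whenever |x − 8| < δ.

δ = ε/11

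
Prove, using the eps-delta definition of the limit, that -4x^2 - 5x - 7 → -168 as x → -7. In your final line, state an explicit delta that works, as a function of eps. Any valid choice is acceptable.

delta = min(1, eps/55)

Let eps > 0 be given. We want delta > 0 such that 0 < |x + 7| < delta implies |(-4x^2 - 5x - 7) + 168| < eps.
(-4x^2 - 5x - 7) + 168 = -4x^2 - 5x + 161 = (x + 7)(-4x + 23).
So |(-4x^2 - 5x - 7) + 168| = |x + 7|·|-4x + 23|.
Assume first that |x + 7| < 1, so |x| < 8. Then |-4x + 23| ≤ 4·8 + 23 = 55.
Hence |(-4x^2 - 5x - 7) + 168| ≤ 55|x + 7| < eps provided |x + 7| < eps/55.
Take delta = min(1, eps/55). Then 0 < |x + 7| < delta gives both |x + 7| < 1 and |x + 7| < eps/55, so |(-4x^2 - 5x - 7) + 168| < eps.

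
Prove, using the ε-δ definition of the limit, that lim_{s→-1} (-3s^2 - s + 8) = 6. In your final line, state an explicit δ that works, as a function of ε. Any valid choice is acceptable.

Let ε > 0 be given. We want δ > 0 such that 0 < |s + 1| < δ implies |(-3s^2 - s + 8) − 6| < ε.
(-3s^2 - s + 8) − 6 = -3s^2 - s + 2 = (s + 1)(-3s + 2).
So |(-3s^2 - s + 8) − 6| = |s + 1|·|-3s + 2|.
Require δ ≤ 1. Then |s + 1| < 1 gives |s| < 2, and by the triangle inequality |-3s + 2| ≤ 3·2 + 2 = 8.
Hence |(-3s^2 - s + 8) − 6| ≤ 8|s + 1| < ε provided |s + 1| < ε/8.
Choosing δ = min(1, ε/8) ensures both conditions, hence |(-3s^2 - s + 8) − 6| < ε.

δ = min(1, ε/8)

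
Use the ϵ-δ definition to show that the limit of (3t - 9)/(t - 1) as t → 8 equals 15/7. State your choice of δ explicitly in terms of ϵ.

δ = min(7/2, (49/12)ϵ)

Fix ϵ > 0. We want δ > 0 with 0 < |t − 8| < δ ⇒ |(3t - 9)/(t - 1) − (15/7)| < ϵ.
Combining over a common denominator, (3t - 9)/(t - 1) − (15/7) = [(3t - 9)·7 − 15·(t - 1)] / [7·(t - 1)] = 6(t − 8) / (7(t - 1)).
So |(3t - 9)/(t - 1) − (15/7)| = 6|t − 8| / (7·|t − 1|).
Restrict δ ≤ 7/2. Then |t − 8| < 7/2 gives |t − 1| = |(t − 8) + 7| ≥ 7 − 7/2 = 7/2.
Hence |(3t - 9)/(t - 1) − (15/7)| < 6|t − 8|/(7·(7/2)) = (12/49)|t − 8|, which is < ϵ once |t − 8| < (49/12)ϵ.
Take δ = min(7/2, (49/12)ϵ). Then 0 < |t − 8| < δ forces both bounds, so |(3t - 9)/(t - 1) − (15/7)| < ϵ.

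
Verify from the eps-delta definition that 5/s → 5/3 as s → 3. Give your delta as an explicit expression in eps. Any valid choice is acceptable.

delta = min(3/2, (9/10)eps)

Let eps > 0 be given. We seek delta > 0 such that 0 < |s − 3| < delta implies |5/s − (5/3)| < eps.
|5/s − (5/3)| = 5·|3 − s|/(3·|s|) = 5|s − 3|/(3|s|).
Restrict delta ≤ 3/2. Then |s − 3| < 3/2 gives |s| > 3/2, so 3|s| > 9/2.
Then |5/s − (5/3)| < 5|s − 3|/(9/2), which is < eps when |s − 3| < (9/10)eps.
Take delta = min(3/2, (9/10)eps). Then 0 < |s − 3| < delta gives both |s − 3| < 3/2 and |s − 3| < (9/10)eps, so |5/s − (5/3)| < eps.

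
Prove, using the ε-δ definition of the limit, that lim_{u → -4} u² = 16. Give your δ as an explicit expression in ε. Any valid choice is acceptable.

δ = min(1, ε/9)

Fix ε > 0. We seek δ > 0 with 0 < |u + 4| < δ ⇒ |u² − 16| < ε.
Factor: u² − 16 = (u + 4)(u - 4), so |u² − 16| = |u + 4|·|u - 4|.
Impose δ ≤ 1 so that |u| < 5; then |u - 4| ≤ 9.
Hence |u² − 16| ≤ 9|u + 4|, which is < ε once |u + 4| < ε/9.
Take δ = min(1, ε/9). If 0 < |u + 4| < δ then both bounds hold and |u² − 16| ≤ 9|u + 4| < 9·(ε/9) = ε.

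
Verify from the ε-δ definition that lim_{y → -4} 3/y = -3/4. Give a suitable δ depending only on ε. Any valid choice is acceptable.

Fix ε > 0. We seek δ > 0 such that 0 < |y + 4| < δ implies |3/y + 3/4| < ε.
|3/y + 3/4| = 3·|-4 − y|/(4·|y|) = 3|y + 4|/(4|y|).
Restrict δ ≤ 2. Then |y + 4| < 2 gives |y| > 2, so 4|y| > 8.
Then |3/y + 3/4| < 3|y + 4|/8, which is < ε when |y + 4| < (8/3)ε.
Take δ = min(2, (8/3)ε). Then 0 < |y + 4| < δ gives both |y + 4| < 2 and |y + 4| < (8/3)ε, so |3/y + 3/4| < ε.

δ = min(2, (8/3)ε)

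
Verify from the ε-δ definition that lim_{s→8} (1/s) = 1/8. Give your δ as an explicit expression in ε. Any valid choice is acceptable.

δ = min(4, 32ε)

Let ε > 0 be given. We seek δ > 0 such that 0 < |s − 8| < δ implies |1/s − (1/8)| < ε.
|1/s − (1/8)| = |8 − s|/(8·|s|) = |s − 8|/(8|s|).
Require δ ≤ 4 so that |s| > 8 − 4 = 4, hence 8|s| > 32.
Then |1/s − (1/8)| < |s − 8|/32, which is < ε when |s − 8| < 32ε.
Take δ = min(4, 32ε). Then 0 < |s − 8| < δ gives both |s − 8| < 4 and |s − 8| < 32ε, so |1/s − (1/8)| < ε.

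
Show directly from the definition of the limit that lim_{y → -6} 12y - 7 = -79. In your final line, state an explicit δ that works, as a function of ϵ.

δ = ϵ/12

Fix ϵ > 0. We need δ > 0 so that 0 < |y + 6| < δ implies |(12y - 7) + 79| < ϵ.
|(12y - 7) + 79| = |12y + 72| = 12|y + 6|.
So 12|y + 6| < ϵ exactly when |y + 6| < ϵ/12.
Choosing δ = ϵ/12 gives |(12y - 7) + 79| = 12|y + 6| < ϵ whenever |y + 6| < δ.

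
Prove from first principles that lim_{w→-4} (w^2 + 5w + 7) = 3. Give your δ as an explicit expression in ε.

δ = min(1, ε/6)

Let ε > 0 be given. We want δ > 0 such that 0 < |w + 4| < δ implies |(w^2 + 5w + 7) − 3| < ε.
(w^2 + 5w + 7) − 3 = w^2 + 5w + 4 = (w + 4)(w + 1).
So |(w^2 + 5w + 7) − 3| = |w + 4|·|w + 1|.
Assume first that |w + 4| < 1, so |w| < 5. Then |w + 1| ≤ 5 + 1 = 6.
Hence |(w^2 + 5w + 7) − 3| ≤ 6|w + 4| < ε provided |w + 4| < ε/6.
Choosing δ = min(1, ε/6) ensures both conditions, hence |(w^2 + 5w + 7) − 3| < ε.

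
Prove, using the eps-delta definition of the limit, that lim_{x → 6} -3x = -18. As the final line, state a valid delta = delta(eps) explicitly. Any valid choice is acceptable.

delta = eps/3

Let eps > 0 be given. We need delta > 0 so that 0 < |x − 6| < delta implies |(-3x) + 18| < eps.
|(-3x) + 18| = |-3x + 18| = 3|x − 6|.
So 3|x − 6| < eps exactly when |x − 6| < eps/3.
Choosing delta = eps/3 gives |(-3x) + 18| = 3|x − 6| < eps whenever |x − 6| < delta.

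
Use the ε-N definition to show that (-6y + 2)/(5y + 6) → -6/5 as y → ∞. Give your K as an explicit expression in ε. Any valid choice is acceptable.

K = (46/25)/ε

Suppose ε > 0. We seek K > 0 such that y > K implies |(-6y + 2)/(5y + 6) + 6/5| < ε.
(-6y + 2)/(5y + 6) + 6/5 = (5(-6y + 2) − (-6)(5y + 6)) / (5(5y + 6)) = 46/(5(5y + 6)).
For y > 0 we have 5y + 6 > 5y, so |(-6y + 2)/(5y + 6) + 6/5| = 46/(5(5y + 6)) < 46/(5·5y) = (46/25)/y.
Thus |(-6y + 2)/(5y + 6) + 6/5| < ε whenever y > (46/25)/ε.
Take K = (46/25)/ε. If y > K then |(-6y + 2)/(5y + 6) + 6/5| < (46/25)/y < ε.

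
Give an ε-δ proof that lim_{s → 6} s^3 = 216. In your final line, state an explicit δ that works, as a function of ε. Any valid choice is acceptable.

Let ε > 0. We seek δ > 0 with 0 < |s − 6| < δ ⇒ |s^3 − 216| < ε.
Factor: s^3 − 216 = (s − 6)(s^2 + 6s + 36), so |s^3 − 216| = |s − 6|·|s^2 + 6s + 36|.
Restrict δ ≤ 2. Then |s − 6| < 2 gives |s| < 8, so by the triangle inequality |s^2 + 6s + 36| ≤ 8^2 + 6·8 + 36 = 148.
Hence |s^3 − 216| ≤ 148|s − 6|, which is < ε once |s − 6| < ε/148.
Take δ = min(2, ε/148). If 0 < |s − 6| < δ then both bounds hold and |s^3 − 216| ≤ 148|s − 6| < 148·(ε/148) = ε.

δ = min(2, ε/148)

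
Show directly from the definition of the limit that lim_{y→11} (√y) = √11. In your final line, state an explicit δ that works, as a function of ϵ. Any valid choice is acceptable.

Let ϵ > 0 be given. We want δ > 0 such that 0 < |y − 11| < δ implies |√y − √11| < ϵ.
Rationalise: √y − √11 = (y − 11)/(√y + √11), so |√y − √11| = |y − 11|/(√y + √11).
Restrict δ ≤ 11 so that |y − 11| < 11 forces y > 0, and then √y + √11 > √11.
Hence |√y − √11| < |y − 11|/√11, which is < ϵ once |y − 11| < √11·ϵ.
Take δ = min(11, √11·ϵ). If 0 < |y − 11| < δ then y > 0 and |√y − √11| < |y − 11|/√11 < ϵ.

δ = min(11, √11·ϵ)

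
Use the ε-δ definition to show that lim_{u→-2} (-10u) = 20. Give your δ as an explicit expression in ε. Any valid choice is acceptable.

Suppose ε > 0. We need δ > 0 so that 0 < |u + 2| < δ implies |(-10u) − 20| < ε.
|(-10u) − 20| = |-10u - 20| = 10|u + 2|.
Thus it suffices that |u + 2| < ε/10.
Choosing δ = ε/10 gives |(-10u) − 20| = 10|u + 2| < ε whenever |u + 2| < δ.

δ = ε/10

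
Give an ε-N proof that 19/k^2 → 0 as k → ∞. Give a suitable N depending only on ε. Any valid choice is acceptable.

N = (19/ε)^{1/2}

Fix ε > 0. For k ≥ 1, |19/k^2 − 0| = 19/k^2.
19/k^2 < ε ⇔ k^2 > 19/ε ⇔ k > (19/ε)^{1/2}.
Take N = (19/ε)^{1/2}. Then k > N implies 19/k^2 < ε.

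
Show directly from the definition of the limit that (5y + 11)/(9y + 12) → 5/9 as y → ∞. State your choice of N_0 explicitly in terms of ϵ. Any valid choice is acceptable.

Fix ϵ > 0. We seek N_0 > 0 such that y > N_0 implies |(5y + 11)/(9y + 12) − (5/9)| < ϵ.
(5y + 11)/(9y + 12) − (5/9) = (9(5y + 11) − 5(9y + 12)) / (9(9y + 12)) = 39/(9(9y + 12)).
For y > 0 we have 9y + 12 > 9y, so |(5y + 11)/(9y + 12) − (5/9)| = 39/(9(9y + 12)) < 39/(9·9y) = (13/27)/y.
Thus |(5y + 11)/(9y + 12) − (5/9)| < ϵ whenever y > (13/27)/ϵ.
Take N_0 = (13/27)/ϵ. If y > N_0 then |(5y + 11)/(9y + 12) − (5/9)| < (13/27)/y < ϵ.

N_0 = (13/27)/ϵ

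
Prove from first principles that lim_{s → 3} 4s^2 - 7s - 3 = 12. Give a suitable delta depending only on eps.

Suppose eps > 0. We want delta > 0 such that 0 < |s − 3| < delta implies |(4s^2 - 7s - 3) − 12| < eps.
(4s^2 - 7s - 3) − 12 = 4s^2 - 7s - 15 = (s − 3)(4s + 5).
So |(4s^2 - 7s - 3) − 12| = |s − 3|·|4s + 5|.
Require delta ≤ 2. Then |s − 3| < 2 gives |s| < 5, and by the triangle inequality |4s + 5| ≤ 4·5 + 5 = 25.
Hence |(4s^2 - 7s - 3) − 12| ≤ 25|s − 3| < eps provided |s − 3| < eps/25.
Take delta = min(2, eps/25). Then 0 < |s − 3| < delta gives both |s − 3| < 2 and |s − 3| < eps/25, so |(4s^2 - 7s - 3) − 12| < eps.

delta = min(2, eps/25)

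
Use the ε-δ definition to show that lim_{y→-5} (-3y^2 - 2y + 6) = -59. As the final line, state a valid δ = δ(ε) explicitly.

Let ε > 0 be given. We want δ > 0 such that 0 < |y + 5| < δ implies |(-3y^2 - 2y + 6) + 59| < ε.
(-3y^2 - 2y + 6) + 59 = -3y^2 - 2y + 65 = (y + 5)(-3y + 13).
So |(-3y^2 - 2y + 6) + 59| = |y + 5|·|-3y + 13|.
Assume first that |y + 5| < 2, so |y| < 7. Then |-3y + 13| ≤ 3·7 + 13 = 34.
Hence |(-3y^2 - 2y + 6) + 59| ≤ 34|y + 5| < ε provided |y + 5| < ε/34.
Choosing δ = min(2, ε/34) ensures both conditions, hence |(-3y^2 - 2y + 6) + 59| < ε.

δ = min(2, ε/34)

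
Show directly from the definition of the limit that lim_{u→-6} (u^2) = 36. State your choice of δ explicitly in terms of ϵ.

Let ϵ > 0. We seek δ > 0 with 0 < |u + 6| < δ ⇒ |u^2 − 36| < ϵ.
Factor: u^2 − 36 = (u + 6)(u - 6), so |u^2 − 36| = |u + 6|·|u - 6|.
Impose δ ≤ 1 so that |u| < 7; then |u - 6| ≤ 13.
Hence |u^2 − 36| ≤ 13|u + 6|, which is < ϵ once |u + 6| < ϵ/13.
Take δ = min(1, ϵ/13). If 0 < |u + 6| < δ then both bounds hold and |u^2 − 36| ≤ 13|u + 6| < 13·(ϵ/13) = ϵ.

δ = min(1, ϵ/13)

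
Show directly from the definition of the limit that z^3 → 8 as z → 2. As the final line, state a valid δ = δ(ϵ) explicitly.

Let ϵ > 0 be given. We seek δ > 0 with 0 < |z − 2| < δ ⇒ |z^3 − 8| < ϵ.
Factor: z^3 − 8 = (z − 2)(z^2 + 2z + 4), so |z^3 − 8| = |z − 2|·|z^2 + 2z + 4|.
Impose δ ≤ 1 so that |z| < 3; then |z^2 + 2z + 4| ≤ 19.
Hence |z^3 − 8| ≤ 19|z − 2|, which is < ϵ once |z − 2| < ϵ/19.
Take δ = min(1, ϵ/19). If 0 < |z − 2| < δ then both bounds hold and |z^3 − 8| ≤ 19|z − 2| < 19·(ϵ/19) = ϵ.

δ = min(1, ϵ/19)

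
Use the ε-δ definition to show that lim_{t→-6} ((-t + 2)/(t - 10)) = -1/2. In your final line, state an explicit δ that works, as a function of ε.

δ = min(8, 16ε)

Fix ε > 0. We want δ > 0 with 0 < |t + 6| < δ ⇒ |(-t + 2)/(t - 10) + 1/2| < ε.
Combining over a common denominator, (-t + 2)/(t - 10) + 1/2 = [(-t + 2)·(-16) − 8·(t - 10)] / [(-16)·(t - 10)] = 8(t + 6) / ((-16)(t - 10)).
So |(-t + 2)/(t - 10) + 1/2| = 8|t + 6| / (16·|t − 10|).
Restrict δ ≤ 8. Then |t + 6| < 8 gives |t − 10| = |(t + 6) + (-16)| ≥ 16 − 8 = 8.
Hence |(-t + 2)/(t - 10) + 1/2| < 8|t + 6|/(16·8) = (1/16)|t + 6|, which is < ε once |t + 6| < 16ε.
Take δ = min(8, 16ε). Then 0 < |t + 6| < δ forces both bounds, so |(-t + 2)/(t - 10) + 1/2| < ε.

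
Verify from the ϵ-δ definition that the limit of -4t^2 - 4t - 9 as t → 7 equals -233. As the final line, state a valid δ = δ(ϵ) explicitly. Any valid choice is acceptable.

δ = min(1, ϵ/64)

Let ϵ > 0. We want δ > 0 such that 0 < |t − 7| < δ implies |(-4t^2 - 4t - 9) + 233| < ϵ.
(-4t^2 - 4t - 9) + 233 = -4t^2 - 4t + 224 = (t − 7)(-4t - 32).
So |(-4t^2 - 4t - 9) + 233| = |t − 7|·|-4t - 32|.
Assume first that |t − 7| < 1, so |t| < 8. Then |-4t - 32| ≤ 4·8 + 32 = 64.
Hence |(-4t^2 - 4t - 9) + 233| ≤ 64|t − 7| < ϵ provided |t − 7| < ϵ/64.
Take δ = min(1, ϵ/64). Then 0 < |t − 7| < δ gives both |t − 7| < 1 and |t − 7| < ϵ/64, so |(-4t^2 - 4t - 9) + 233| < ϵ.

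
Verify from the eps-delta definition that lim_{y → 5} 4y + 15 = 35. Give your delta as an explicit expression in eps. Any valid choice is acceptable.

delta = eps/4

Let eps > 0 be given. We need delta > 0 so that 0 < |y − 5| < delta implies |(4y + 15) − 35| < eps.
Since (4y + 15) − 35 = 4(y − 5), we have |(4y + 15) − 35| = 4|y − 5|.
Thus it suffices that |y − 5| < eps/4.
Take delta = eps/4. If 0 < |y − 5| < delta then |(4y + 15) − 35| = 4|y − 5| < 4·(eps/4) = eps.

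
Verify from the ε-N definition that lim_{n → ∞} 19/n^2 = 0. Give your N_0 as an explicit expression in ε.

Suppose ε > 0. For n ≥ 1, |19/n^2 − 0| = 19/n^2.
19/n^2 < ε ⇔ n^2 > 19/ε ⇔ n > (19/ε)^{1/2}.
Take N_0 = (19/ε)^{1/2}. Then n > N_0 implies 19/n^2 < ε.

N_0 = (19/ε)^{1/2}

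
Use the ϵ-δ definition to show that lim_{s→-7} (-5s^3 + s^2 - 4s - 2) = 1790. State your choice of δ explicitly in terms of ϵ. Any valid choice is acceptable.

δ = min(2, ϵ/985)

Suppose ϵ > 0. We want δ > 0 such that 0 < |s + 7| < δ implies |(-5s^3 + s^2 - 4s - 2) − 1790| < ϵ.
(-5s^3 + s^2 - 4s - 2) − 1790 = -5s^3 + s^2 - 4s - 1792 = (s + 7)(-5s^2 + 36s - 256).
So |(-5s^3 + s^2 - 4s - 2) − 1790| = |s + 7|·|-5s^2 + 36s - 256|.
Require δ ≤ 2. Then |s + 7| < 2 gives |s| < 9, and by the triangle inequality |-5s^2 + 36s - 256| ≤ 5·9^2 + 36·9 + 256 = 985.
Hence |(-5s^3 + s^2 - 4s - 2) − 1790| ≤ 985|s + 7| < ϵ provided |s + 7| < ϵ/985.
Take δ = min(2, ϵ/985). Then 0 < |s + 7| < δ gives both |s + 7| < 2 and |s + 7| < ϵ/985, so |(-5s^3 + s^2 - 4s - 2) − 1790| < ϵ.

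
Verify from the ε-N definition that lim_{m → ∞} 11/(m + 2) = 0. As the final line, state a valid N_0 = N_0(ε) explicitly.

N_0 = 11/ε

Suppose ε > 0. For m ≥ 1, |11/(m + 2) − 0| = 11/(m + 2) ≤ 11/m.
We need 11/m < ε, i.e. m > 11/ε.
Take N_0 = 11/ε. If m > N_0 then |11/(m + 2)| ≤ 11/m < ε.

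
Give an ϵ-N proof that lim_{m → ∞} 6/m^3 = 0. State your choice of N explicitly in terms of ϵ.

Fix ϵ > 0. For m ≥ 1, |6/m^3 − 0| = 6/m^3.
6/m^3 < ϵ ⇔ m^3 > 6/ϵ ⇔ m > (6/ϵ)^{1/3}.
Take N = (6/ϵ)^{1/3}. Then m > N implies 6/m^3 < ϵ.

N = (6/ϵ)^{1/3}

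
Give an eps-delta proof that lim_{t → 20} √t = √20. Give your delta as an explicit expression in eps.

delta = min(20, √20·eps)

Let eps > 0 be given. We want delta > 0 such that 0 < |t − 20| < delta implies |√t − √20| < eps.
Multiplying by the conjugate, |√t − √20| = |t − 20|/(√t + √20).
Restrict delta ≤ 20 so that |t − 20| < 20 forces t > 0, and then √t + √20 > √20.
Hence |√t − √20| < |t − 20|/√20, which is < eps once |t − 20| < √20·eps.
Take delta = min(20, √20·eps). If 0 < |t − 20| < delta then t > 0 and |√t − √20| < |t − 20|/√20 < eps.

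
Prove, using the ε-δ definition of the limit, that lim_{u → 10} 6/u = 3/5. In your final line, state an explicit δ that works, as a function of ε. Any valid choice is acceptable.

Let ε > 0 be given. We seek δ > 0 such that 0 < |u − 10| < δ implies |6/u − (3/5)| < ε.
|6/u − (3/5)| = 6·|10 − u|/(10·|u|) = 6|u − 10|/(10|u|).
Require δ ≤ 5 so that |u| > 10 − 5 = 5, hence 10|u| > 50.
Then |6/u − (3/5)| < 6|u − 10|/50, which is < ε when |u − 10| < (25/3)ε.
Take δ = min(5, (25/3)ε). Then 0 < |u − 10| < δ gives both |u − 10| < 5 and |u − 10| < (25/3)ε, so |6/u − (3/5)| < ε.

δ = min(5, (25/3)ε)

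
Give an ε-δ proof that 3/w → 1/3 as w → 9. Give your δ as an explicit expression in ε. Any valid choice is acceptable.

Let ε > 0 be given. We seek δ > 0 such that 0 < |w − 9| < δ implies |3/w − (1/3)| < ε.
|3/w − (1/3)| = 3·|9 − w|/(9·|w|) = 3|w − 9|/(9|w|).
Require δ ≤ 9/2 so that |w| > 9 − 9/2 = 9/2, hence 9|w| > 81/2.
Then |3/w − (1/3)| < 3|w − 9|/(81/2), which is < ε when |w − 9| < (27/2)ε.
Take δ = min(9/2, (27/2)ε). Then 0 < |w − 9| < δ gives both |w − 9| < 9/2 and |w − 9| < (27/2)ε, so |3/w − (1/3)| < ε.

δ = min(9/2, (27/2)ε)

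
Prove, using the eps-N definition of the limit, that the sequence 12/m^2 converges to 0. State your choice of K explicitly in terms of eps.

K = (12/eps)^{1/2}

Let eps > 0 be given. For m ≥ 1, |12/m^2 − 0| = 12/m^2.
12/m^2 < eps ⇔ m^2 > 12/eps ⇔ m > (12/eps)^{1/2}.
Take K = (12/eps)^{1/2}. Then m > K implies 12/m^2 < eps.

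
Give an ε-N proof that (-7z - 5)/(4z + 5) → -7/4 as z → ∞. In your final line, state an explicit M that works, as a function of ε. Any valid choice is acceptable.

M = (15/16)/ε

Let ε > 0. We seek M > 0 such that z > M implies |(-7z - 5)/(4z + 5) + 7/4| < ε.
(-7z - 5)/(4z + 5) + 7/4 = (4(-7z - 5) − (-7)(4z + 5)) / (4(4z + 5)) = 15/(4(4z + 5)).
For z > 0 we have 4z + 5 > 4z, so |(-7z - 5)/(4z + 5) + 7/4| = 15/(4(4z + 5)) < 15/(4·4z) = (15/16)/z.
Thus |(-7z - 5)/(4z + 5) + 7/4| < ε whenever z > (15/16)/ε.
Take M = (15/16)/ε. If z > M then |(-7z - 5)/(4z + 5) + 7/4| < (15/16)/z < ε.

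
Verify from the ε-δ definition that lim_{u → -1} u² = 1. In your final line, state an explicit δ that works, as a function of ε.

Let ε > 0. We seek δ > 0 with 0 < |u + 1| < δ ⇒ |u² − 1| < ε.
Factor: u² − 1 = (u + 1)(u - 1), so |u² − 1| = |u + 1|·|u - 1|.
Restrict δ ≤ 1. Then |u + 1| < 1 gives |u| < 2, so by the triangle inequality |u - 1| ≤ 2 + 1 = 3.
Hence |u² − 1| ≤ 3|u + 1|, which is < ε once |u + 1| < ε/3.
Take δ = min(1, ε/3). If 0 < |u + 1| < δ then both bounds hold and |u² − 1| ≤ 3|u + 1| < 3·(ε/3) = ε.

δ = min(1, ε/3)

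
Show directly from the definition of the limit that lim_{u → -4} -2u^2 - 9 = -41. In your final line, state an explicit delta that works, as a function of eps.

Let eps > 0. We want delta > 0 such that 0 < |u + 4| < delta implies |(-2u^2 - 9) + 41| < eps.
(-2u^2 - 9) + 41 = -2u^2 + 32 = (u + 4)(-2u + 8).
So |(-2u^2 - 9) + 41| = |u + 4|·|-2u + 8|.
Assume first that |u + 4| < 1, so |u| < 5. Then |-2u + 8| ≤ 2·5 + 8 = 18.
Hence |(-2u^2 - 9) + 41| ≤ 18|u + 4| < eps provided |u + 4| < eps/18.
Take delta = min(1, eps/18). Then 0 < |u + 4| < delta gives both |u + 4| < 1 and |u + 4| < eps/18, so |(-2u^2 - 9) + 41| < eps.

delta = min(1, eps/18)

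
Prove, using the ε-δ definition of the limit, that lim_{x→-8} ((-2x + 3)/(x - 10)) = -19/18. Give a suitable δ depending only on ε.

δ = min(9, (162/17)ε)

Let ε > 0. We want δ > 0 with 0 < |x + 8| < δ ⇒ |(-2x + 3)/(x - 10) + 19/18| < ε.
Combining over a common denominator, (-2x + 3)/(x - 10) + 19/18 = [(-2x + 3)·(-18) − 19·(x - 10)] / [(-18)·(x - 10)] = 17(x + 8) / ((-18)(x - 10)).
So |(-2x + 3)/(x - 10) + 19/18| = 17|x + 8| / (18·|x − 10|).
Require δ ≤ 9, so |x − 10| ≥ |-18| − |x + 8| > 18 − 9 = 9.
Hence |(-2x + 3)/(x - 10) + 19/18| < 17|x + 8|/(18·9) = (17/162)|x + 8|, which is < ε once |x + 8| < (162/17)ε.
Take δ = min(9, (162/17)ε). Then 0 < |x + 8| < δ forces both bounds, so |(-2x + 3)/(x - 10) + 19/18| < ε.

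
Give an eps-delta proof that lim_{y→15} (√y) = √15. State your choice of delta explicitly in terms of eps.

delta = min(15, √15·eps)

Let eps > 0. We want delta > 0 such that 0 < |y − 15| < delta implies |√y − √15| < eps.
Rationalise: √y − √15 = (y − 15)/(√y + √15), so |√y − √15| = |y − 15|/(√y + √15).
Restrict delta ≤ 15 so that |y − 15| < 15 forces y > 0, and then √y + √15 > √15.
Hence |√y − √15| < |y − 15|/√15, which is < eps once |y − 15| < √15·eps.
Take delta = min(15, √15·eps). If 0 < |y − 15| < delta then y > 0 and |√y − √15| < |y − 15|/√15 < eps.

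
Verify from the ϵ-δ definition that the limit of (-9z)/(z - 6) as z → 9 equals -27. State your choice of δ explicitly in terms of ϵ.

δ = min(3/2, (1/12)ϵ)

Suppose ϵ > 0. We want δ > 0 with 0 < |z − 9| < δ ⇒ |(-9z)/(z - 6) + 27| < ϵ.
Combining over a common denominator, (-9z)/(z - 6) + 27 = [(-9z)·3 − (-81)·(z - 6)] / [3·(z - 6)] = 54(z − 9) / (3(z - 6)).
So |(-9z)/(z - 6) + 27| = 54|z − 9| / (3·|z − 6|).
Require δ ≤ 3/2, so |z − 6| ≥ |3| − |z − 9| > 3 − 3/2 = 3/2.
Hence |(-9z)/(z - 6) + 27| < 54|z − 9|/(3·(3/2)) = 12|z − 9|, which is < ϵ once |z − 9| < (1/12)ϵ.
Take δ = min(3/2, (1/12)ϵ). Then 0 < |z − 9| < δ forces both bounds, so |(-9z)/(z - 6) + 27| < ϵ.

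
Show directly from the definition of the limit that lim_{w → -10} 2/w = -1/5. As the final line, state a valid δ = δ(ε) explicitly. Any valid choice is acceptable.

Fix ε > 0. We seek δ > 0 such that 0 < |w + 10| < δ implies |2/w + 1/5| < ε.
|2/w + 1/5| = 2·|-10 − w|/(10·|w|) = 2|w + 10|/(10|w|).
Restrict δ ≤ 5. Then |w + 10| < 5 gives |w| > 5, so 10|w| > 50.
Then |2/w + 1/5| < 2|w + 10|/50, which is < ε when |w + 10| < 25ε.
Take δ = min(5, 25ε). Then 0 < |w + 10| < δ gives both |w + 10| < 5 and |w + 10| < 25ε, so |2/w + 1/5| < ε.

δ = min(5, 25ε)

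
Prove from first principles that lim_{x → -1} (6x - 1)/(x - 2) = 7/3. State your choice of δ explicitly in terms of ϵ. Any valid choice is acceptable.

Suppose ϵ > 0. We want δ > 0 with 0 < |x + 1| < δ ⇒ |(6x - 1)/(x - 2) − (7/3)| < ϵ.
Combining over a common denominator, (6x - 1)/(x - 2) − (7/3) = [(6x - 1)·(-3) − (-7)·(x - 2)] / [(-3)·(x - 2)] = -11(x + 1) / ((-3)(x - 2)).
So |(6x - 1)/(x - 2) − (7/3)| = 11|x + 1| / (3·|x − 2|).
Restrict δ ≤ 3/2. Then |x + 1| < 3/2 gives |x − 2| = |(x + 1) + (-3)| ≥ 3 − 3/2 = 3/2.
Hence |(6x - 1)/(x - 2) − (7/3)| < 11|x + 1|/(3·(3/2)) = (22/9)|x + 1|, which is < ϵ once |x + 1| < (9/22)ϵ.
Take δ = min(3/2, (9/22)ϵ). Then 0 < |x + 1| < δ forces both bounds, so |(6x - 1)/(x - 2) − (7/3)| < ϵ.

δ = min(3/2, (9/22)ϵ)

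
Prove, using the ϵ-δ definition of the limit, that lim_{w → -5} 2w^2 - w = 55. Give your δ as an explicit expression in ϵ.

Let ϵ > 0 be given. We want δ > 0 such that 0 < |w + 5| < δ implies |(2w^2 - w) − 55| < ϵ.
(2w^2 - w) − 55 = 2w^2 - w - 55 = (w + 5)(2w - 11).
So |(2w^2 - w) − 55| = |w + 5|·|2w - 11|.
Require δ ≤ 1. Then |w + 5| < 1 gives |w| < 6, and by the triangle inequality |2w - 11| ≤ 2·6 + 11 = 23.
Hence |(2w^2 - w) − 55| ≤ 23|w + 5| < ϵ provided |w + 5| < ϵ/23.
Take δ = min(1, ϵ/23). Then 0 < |w + 5| < δ gives both |w + 5| < 1 and |w + 5| < ϵ/23, so |(2w^2 - w) − 55| < ϵ.

δ = min(1, ϵ/23)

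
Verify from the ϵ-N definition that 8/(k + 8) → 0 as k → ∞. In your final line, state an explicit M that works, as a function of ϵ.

M = 8/ϵ

Let ϵ > 0. For k ≥ 1, |8/(k + 8) − 0| = 8/(k + 8) ≤ 8/k.
We need 8/k < ϵ, i.e. k > 8/ϵ.
Take M = 8/ϵ. If k > M then |8/(k + 8)| ≤ 8/k < ϵ.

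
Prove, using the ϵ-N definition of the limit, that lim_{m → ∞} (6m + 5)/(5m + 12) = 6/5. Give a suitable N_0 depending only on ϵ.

N_0 = (47/25)/ϵ

Suppose ϵ > 0. For m ≥ 1, |(6m + 5)/(5m + 12) − (6/5)| = |-47|/(5(5m + 12)) = 47/(5(5m + 12)).
Since 5m + 12 ≥ 5m for m ≥ 1, this is ≤ 47/(5·5m) = (47/25)/m.
So |(6m + 5)/(5m + 12) − (6/5)| < ϵ whenever m > (47/25)/ϵ.
Take N_0 = (47/25)/ϵ. If m > N_0 then |(6m + 5)/(5m + 12) − (6/5)| ≤ (47/25)/m < ϵ.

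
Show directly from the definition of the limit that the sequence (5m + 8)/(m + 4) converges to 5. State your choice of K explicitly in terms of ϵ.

Let ϵ > 0 be given. For m ≥ 1, |(5m + 8)/(m + 4) − 5| = |-12|/((m + 4)) = 12/((m + 4)).
Since m + 4 ≥ m for m ≥ 1, this is ≤ 12/(m) = 12/m.
So |(5m + 8)/(m + 4) − 5| < ϵ whenever m > 12/ϵ.
Take K = 12/ϵ. If m > K then |(5m + 8)/(m + 4) − 5| ≤ 12/m < ϵ.

K = 12/ϵ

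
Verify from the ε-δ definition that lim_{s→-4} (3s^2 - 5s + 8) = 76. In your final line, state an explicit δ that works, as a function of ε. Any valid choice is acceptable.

δ = min(1, ε/32)

Let ε > 0 be given. We want δ > 0 such that 0 < |s + 4| < δ implies |(3s^2 - 5s + 8) − 76| < ε.
(3s^2 - 5s + 8) − 76 = 3s^2 - 5s - 68 = (s + 4)(3s - 17).
So |(3s^2 - 5s + 8) − 76| = |s + 4|·|3s - 17|.
Require δ ≤ 1. Then |s + 4| < 1 gives |s| < 5, and by the triangle inequality |3s - 17| ≤ 3·5 + 17 = 32.
Hence |(3s^2 - 5s + 8) − 76| ≤ 32|s + 4| < ε provided |s + 4| < ε/32.
Choosing δ = min(1, ε/32) ensures both conditions, hence |(3s^2 - 5s + 8) − 76| < ε.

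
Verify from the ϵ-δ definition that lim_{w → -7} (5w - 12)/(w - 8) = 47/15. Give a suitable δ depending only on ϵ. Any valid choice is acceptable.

Suppose ϵ > 0. We want δ > 0 with 0 < |w + 7| < δ ⇒ |(5w - 12)/(w - 8) − (47/15)| < ϵ.
Combining over a common denominator, (5w - 12)/(w - 8) − (47/15) = [(5w - 12)·(-15) − (-47)·(w - 8)] / [(-15)·(w - 8)] = -28(w + 7) / ((-15)(w - 8)).
So |(5w - 12)/(w - 8) − (47/15)| = 28|w + 7| / (15·|w − 8|).
Restrict δ ≤ 15/2. Then |w + 7| < 15/2 gives |w − 8| = |(w + 7) + (-15)| ≥ 15 − 15/2 = 15/2.
Hence |(5w - 12)/(w - 8) − (47/15)| < 28|w + 7|/(15·(15/2)) = (56/225)|w + 7|, which is < ϵ once |w + 7| < (225/56)ϵ.
Take δ = min(15/2, (225/56)ϵ). Then 0 < |w + 7| < δ forces both bounds, so |(5w - 12)/(w - 8) − (47/15)| < ϵ.

δ = min(15/2, (225/56)ϵ)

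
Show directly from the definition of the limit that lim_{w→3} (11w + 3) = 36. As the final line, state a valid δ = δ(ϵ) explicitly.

Fix ϵ > 0. We need δ > 0 so that 0 < |w − 3| < δ implies |(11w + 3) − 36| < ϵ.
Since (11w + 3) − 36 = 11(w − 3), we have |(11w + 3) − 36| = 11|w − 3|.
So 11|w − 3| < ϵ exactly when |w − 3| < ϵ/11.
Take δ = ϵ/11. If 0 < |w − 3| < δ then |(11w + 3) − 36| = 11|w − 3| < 11·(ϵ/11) = ϵ.

δ = ϵ/11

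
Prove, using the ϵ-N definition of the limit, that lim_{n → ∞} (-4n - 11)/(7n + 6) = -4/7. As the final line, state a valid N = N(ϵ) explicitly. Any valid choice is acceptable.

N = (53/49)/ϵ

Fix ϵ > 0. For n ≥ 1, |(-4n - 11)/(7n + 6) + 4/7| = |-53|/(7(7n + 6)) = 53/(7(7n + 6)).
Since 7n + 6 ≥ 7n for n ≥ 1, this is ≤ 53/(7·7n) = (53/49)/n.
So |(-4n - 11)/(7n + 6) + 4/7| < ϵ whenever n > (53/49)/ϵ.
Take N = (53/49)/ϵ. If n > N then |(-4n - 11)/(7n + 6) + 4/7| ≤ (53/49)/n < ϵ.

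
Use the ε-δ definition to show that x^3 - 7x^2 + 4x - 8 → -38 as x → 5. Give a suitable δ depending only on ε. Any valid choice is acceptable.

Fix ε > 0. We want δ > 0 such that 0 < |x − 5| < δ implies |(x^3 - 7x^2 + 4x - 8) + 38| < ε.
(x^3 - 7x^2 + 4x - 8) + 38 = x^3 - 7x^2 + 4x + 30 = (x − 5)(x^2 - 2x - 6).
So |(x^3 - 7x^2 + 4x - 8) + 38| = |x − 5|·|x^2 - 2x - 6|.
Require δ ≤ 1. Then |x − 5| < 1 gives |x| < 6, and by the triangle inequality |x^2 - 2x - 6| ≤ 6^2 + 2·6 + 6 = 54.
Hence |(x^3 - 7x^2 + 4x - 8) + 38| ≤ 54|x − 5| < ε provided |x − 5| < ε/54.
Take δ = min(1, ε/54). Then 0 < |x − 5| < δ gives both |x − 5| < 1 and |x − 5| < ε/54, so |(x^3 - 7x^2 + 4x - 8) + 38| < ε.

δ = min(1, ε/54)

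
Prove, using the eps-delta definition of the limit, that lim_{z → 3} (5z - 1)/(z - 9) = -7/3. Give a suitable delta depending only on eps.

Fix eps > 0. We want delta > 0 with 0 < |z − 3| < delta ⇒ |(5z - 1)/(z - 9) + 7/3| < eps.
Combining over a common denominator, (5z - 1)/(z - 9) + 7/3 = [(5z - 1)·(-6) − 14·(z - 9)] / [(-6)·(z - 9)] = -44(z − 3) / ((-6)(z - 9)).
So |(5z - 1)/(z - 9) + 7/3| = 44|z − 3| / (6·|z − 9|).
Restrict delta ≤ 3. Then |z − 3| < 3 gives |z − 9| = |(z − 3) + (-6)| ≥ 6 − 3 = 3.
Hence |(5z - 1)/(z - 9) + 7/3| < 44|z − 3|/(6·3) = (22/9)|z − 3|, which is < eps once |z − 3| < (9/22)eps.
Take delta = min(3, (9/22)eps). Then 0 < |z − 3| < delta forces both bounds, so |(5z - 1)/(z - 9) + 7/3| < eps.

delta = min(3, (9/22)eps)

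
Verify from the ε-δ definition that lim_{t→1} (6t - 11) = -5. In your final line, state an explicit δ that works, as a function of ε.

δ = ε/6

Fix ε > 0. We need δ > 0 so that 0 < |t − 1| < δ implies |(6t - 11) + 5| < ε.
Since (6t - 11) + 5 = 6(t − 1), we have |(6t - 11) + 5| = 6|t − 1|.
Thus it suffices that |t − 1| < ε/6.
Take δ = ε/6. If 0 < |t − 1| < δ then |(6t - 11) + 5| = 6|t − 1| < 6·(ε/6) = ε.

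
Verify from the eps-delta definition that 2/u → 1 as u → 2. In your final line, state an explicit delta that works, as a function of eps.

delta = min(1, eps)

Let eps > 0 be given. We seek delta > 0 such that 0 < |u − 2| < delta implies |2/u − 1| < eps.
|2/u − 1| = 2·|2 − u|/(2·|u|) = 2|u − 2|/(2|u|).
Require delta ≤ 1 so that |u| > 2 − 1 = 1, hence 2|u| > 2.
Then |2/u − 1| < 2|u − 2|/2, which is < eps when |u − 2| < eps.
Take delta = min(1, eps). Then 0 < |u − 2| < delta gives both |u − 2| < 1 and |u − 2| < eps, so |2/u − 1| < eps.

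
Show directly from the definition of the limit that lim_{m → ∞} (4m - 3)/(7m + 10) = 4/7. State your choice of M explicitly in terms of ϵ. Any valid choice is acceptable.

M = (61/49)/ϵ

Let ϵ > 0. For m ≥ 1, |(4m - 3)/(7m + 10) − (4/7)| = |-61|/(7(7m + 10)) = 61/(7(7m + 10)).
Since 7m + 10 ≥ 7m for m ≥ 1, this is ≤ 61/(7·7m) = (61/49)/m.
So |(4m - 3)/(7m + 10) − (4/7)| < ϵ whenever m > (61/49)/ϵ.
Take M = (61/49)/ϵ. If m > M then |(4m - 3)/(7m + 10) − (4/7)| ≤ (61/49)/m < ϵ.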